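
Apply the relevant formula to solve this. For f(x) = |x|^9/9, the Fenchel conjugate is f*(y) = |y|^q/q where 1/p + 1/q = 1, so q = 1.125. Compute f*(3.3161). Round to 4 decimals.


The conjugate exponent q satisfies 1/p + 1/q = 1.
p = 9, so q = 9/(9 - 1) = 1.125
|y|^q = 3.3161^1.125 = 3.8522
f*(3.3161) = 3.8522 / 1.125 = 3.4242


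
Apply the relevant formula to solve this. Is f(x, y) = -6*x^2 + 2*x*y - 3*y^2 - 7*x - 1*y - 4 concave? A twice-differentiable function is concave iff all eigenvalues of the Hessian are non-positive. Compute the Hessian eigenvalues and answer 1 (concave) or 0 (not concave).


The Hessian of f(x,y) = -6*x^2 + 2*x*y - 3*y^2 - 7*x - 1*y - 4 is:
H = [[-12, 2], [2, -6]]
Trace = -12 - 6 = -18
Determinant = -12*-6 - (2)^2 = 68
Discriminant = (-18)^2 - 4*68 = 52.0
Eigenvalues: lambda_1 = -12.6056, lambda_2 = -5.3944
The function is concave.

1


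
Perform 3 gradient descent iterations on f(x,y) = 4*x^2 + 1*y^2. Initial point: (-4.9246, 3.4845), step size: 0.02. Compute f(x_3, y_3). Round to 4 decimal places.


Gradient descent on f(x,y) = 4*x^2 + 1*y^2.
Starting point: (-4.9246, 3.4845), alpha = 0.02
Step 1: grad_x = 2*4*-4.9246 = -39.3968, grad_y = 2*1*3.4845 = 6.969
  x_1 = -4.9246 - 0.02*-39.3968 = -4.1367
  y_1 = 3.4845 - 0.02*6.969 = 3.3451
Step 2: grad_x = 2*4*-4.1367 = -33.0933, grad_y = 2*1*3.3451 = 6.6902
  x_2 = -4.1367 - 0.02*-33.0933 = -3.4748
  y_2 = 3.3451 - 0.02*6.6902 = 3.2113
Step 3: grad_x = 2*4*-3.4748 = -27.7984, grad_y = 2*1*3.2113 = 6.4226
  x_3 = -3.4748 - 0.02*-27.7984 = -2.9188
  y_3 = 3.2113 - 0.02*6.4226 = 3.0829
f(-2.9188, 3.0829) = 4*(-2.9188)^2 + 1*3.0829^2 = 43.5823


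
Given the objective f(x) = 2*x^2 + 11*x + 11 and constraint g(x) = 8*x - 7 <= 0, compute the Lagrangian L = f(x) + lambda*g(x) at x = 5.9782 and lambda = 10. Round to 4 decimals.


Step 1: Evaluate f(x).
f(5.9782) = 2*5.9782^2 + 11*5.9782 + 11 = 148.238
Step 2: Evaluate g(x).
g(5.9782) = 8*5.9782 - 7 = 40.8256
Step 3: Compute Lagrangian.
L = 148.238 + 10*40.8256 = 556.494


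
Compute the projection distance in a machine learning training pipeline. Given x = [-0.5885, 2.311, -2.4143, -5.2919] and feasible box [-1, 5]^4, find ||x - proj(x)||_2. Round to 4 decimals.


Project each component onto [-1, 5].
clip(-0.5885) = -0.5885, clip(2.311) = 2.311, clip(-2.4143) = -1.0, clip(-5.2919) = -1.0
Projection = [-0.5885, 2.311, -1.0, -1.0]
Squared diffs: [0.0, 0.0, 2.0002, 18.4204]
Distance = sqrt(20.4206) = 4.5189


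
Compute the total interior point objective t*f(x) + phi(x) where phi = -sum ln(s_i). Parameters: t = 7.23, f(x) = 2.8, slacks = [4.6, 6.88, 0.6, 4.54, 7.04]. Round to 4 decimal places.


Step 1: Compute log-barrier.
ln values: [1.5261, 1.9286, -0.5108, 1.5129, 1.9516]
phi = -(1.5261 + 1.9286 - 0.5108 + 1.5129 + 1.9516) = -6.4084
Step 2: Compute augmented objective.
t*f(x) = 7.23*2.8 = 20.244
Total = 20.244 - 6.4084 = 13.8356


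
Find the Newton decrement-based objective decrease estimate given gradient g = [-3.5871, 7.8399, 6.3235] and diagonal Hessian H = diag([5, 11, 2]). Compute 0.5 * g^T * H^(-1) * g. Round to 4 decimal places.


Step 1: H is diagonal, so H^(-1) * g = [-0.7174, 0.7127, 3.1618].
Step 2: g^T H^(-1) g = sum_i g_i^2 / H_ii
  = (-3.5871)^2/5 + (7.8399)^2/11 + (6.3235)^2/2
  = 2.5735 + 5.5876 + 19.9933 = 28.1544
Step 3: Objective decrease = 0.5 * g^T H^(-1) g = 14.0772


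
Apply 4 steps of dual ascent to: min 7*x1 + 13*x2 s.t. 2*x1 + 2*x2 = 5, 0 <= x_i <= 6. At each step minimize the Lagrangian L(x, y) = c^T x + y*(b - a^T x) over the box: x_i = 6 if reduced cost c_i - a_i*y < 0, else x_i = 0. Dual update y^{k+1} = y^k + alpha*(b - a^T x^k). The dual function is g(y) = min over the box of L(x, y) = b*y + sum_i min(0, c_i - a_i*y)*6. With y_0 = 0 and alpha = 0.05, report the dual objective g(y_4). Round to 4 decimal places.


Dual ascent for LP: min 7*x1 + 13*x2, 2*x1 + 2*x2 = 5, 0 <= x_i <= 6
Step 1: y^k = 0.0, reduced costs: (7.0, 13.0)
  x^k = (0.0, 0.0), subgradient = b - a^T x = 5.0
  y^{k+1} = 0.0 + 0.05*5.0 = 0.25
Step 2: y^k = 0.25, reduced costs: (6.5, 12.5)
  x^k = (0.0, 0.0), subgradient = b - a^T x = 5.0
  y^{k+1} = 0.25 + 0.05*5.0 = 0.5
Step 3: y^k = 0.5, reduced costs: (6.0, 12.0)
  x^k = (0.0, 0.0), subgradient = b - a^T x = 5.0
  y^{k+1} = 0.5 + 0.05*5.0 = 0.75
Step 4: y^k = 0.75, reduced costs: (5.5, 11.5)
  x^k = (0.0, 0.0), subgradient = b - a^T x = 5.0
  y^{k+1} = 0.75 + 0.05*5.0 = 1.0
Dual objective at y_4 = 1.0: reduced costs (5.0, 11.0), box minimizer x = (0.0, 0.0)
g(y_4) = b*y + (c1 - a1*y)*x1 + (c2 - a2*y)*x2 = 5*1.0 + 5.0*0.0 + 11.0*0.0 = 5.0 + 0.0 + 0.0 = 5.0


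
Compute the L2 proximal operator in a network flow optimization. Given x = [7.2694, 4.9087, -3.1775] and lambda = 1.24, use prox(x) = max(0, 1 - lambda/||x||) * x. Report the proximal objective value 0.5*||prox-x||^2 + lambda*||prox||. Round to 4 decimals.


Step 1: Compute ||x||.
||x|| = 9.3293
Step 2: Compute scaling factor.
scale = max(0, 1 - 1.24/9.3293) = 0.8671
Step 3: prox(x) = [6.3032, 4.2563, -2.7552]
||prox(x)|| = 8.0893
Step 4: Proximal objective.
0.5*||prox-x||^2 = 0.7688
lambda*||prox|| = 10.0307
Total = 10.7995


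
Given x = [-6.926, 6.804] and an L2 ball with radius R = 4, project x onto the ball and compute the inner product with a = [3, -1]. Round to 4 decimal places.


Step 1: Compute ||x|| (intermediates to 6 decimals).
||x|| = sqrt((-6.926)^2 + 6.804^2) = 9.708959
Step 2: Project.
Since ||x|| > R, scale = R/||x|| = 4/9.708959 = 0.411991, proj(x) = scale * x
proj(x) = [-2.85345, 2.803187]
Step 3: Dot product.
a^T * proj(x) = 3*(-2.85345) - 1*2.803187 = -11.3635


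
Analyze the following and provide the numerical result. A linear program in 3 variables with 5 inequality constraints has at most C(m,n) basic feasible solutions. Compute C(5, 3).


Each vertex corresponds to some choice of n active constraints out of m, so the number of vertices is at most C(m, n) = m! / (n!(m-n)!).
m = 5, n = 3
Numerator: 5 * 4 * 3
Denominator: 3! = 6
C(5, 3) = 10


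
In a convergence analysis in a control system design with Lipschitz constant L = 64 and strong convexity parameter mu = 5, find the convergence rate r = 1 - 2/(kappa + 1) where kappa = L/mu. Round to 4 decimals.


Step 1: Compute the condition number.
kappa = L/mu = 64/5 = 12.8
Step 2: Compute the convergence rate.
r = 1 - 2/(kappa + 1) = 1 - 2*mu/(L + mu) = (L - mu)/(L + mu) = 59/69 = 0.8551


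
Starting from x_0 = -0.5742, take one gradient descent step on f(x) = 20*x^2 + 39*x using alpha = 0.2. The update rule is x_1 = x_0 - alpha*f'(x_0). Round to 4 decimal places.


We compute the gradient at x_0 and apply the update.
f'(x) = 40*x + 39
f'(-0.5742) = 40*-0.5742 + 39 = 16.032
x_1 = -0.5742 - 0.2*16.032 = -3.7806


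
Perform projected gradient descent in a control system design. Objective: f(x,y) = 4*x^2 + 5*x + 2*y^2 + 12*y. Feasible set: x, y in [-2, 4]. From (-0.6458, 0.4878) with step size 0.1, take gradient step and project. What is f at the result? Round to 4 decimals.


Step 1: Compute gradient at (-0.6458, 0.4878).
grad_x = 2*4*-0.6458 + 5 = -0.1664
grad_y = 2*2*0.4878 + 12 = 13.9512
Step 2: Gradient step.
x_raw = -0.6458 - 0.1*-0.1664 = -0.6292
y_raw = 0.4878 - 0.1*13.9512 = -0.9073
Step 3: Project onto [-2, 4].
x_proj = clip(-0.6292) = -0.6292
y_proj = clip(-0.9073) = -0.9073
Step 4: Evaluate f.
f(-0.6292, -0.9073) = -10.8038


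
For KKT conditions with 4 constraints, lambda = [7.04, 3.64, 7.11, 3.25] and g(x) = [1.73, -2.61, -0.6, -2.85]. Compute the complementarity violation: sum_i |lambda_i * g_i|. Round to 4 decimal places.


KKT complementary slackness check:
lambda_1 * g_1 = 7.04 * 1.73 = 12.1792
lambda_2 * g_2 = 3.64 * -2.61 = -9.5004
lambda_3 * g_3 = 7.11 * -0.6 = -4.266
lambda_4 * g_4 = 3.25 * -2.85 = -9.2625
Total violation = 12.1792 + 9.5004 + 4.266 + 9.2625 = 35.2081


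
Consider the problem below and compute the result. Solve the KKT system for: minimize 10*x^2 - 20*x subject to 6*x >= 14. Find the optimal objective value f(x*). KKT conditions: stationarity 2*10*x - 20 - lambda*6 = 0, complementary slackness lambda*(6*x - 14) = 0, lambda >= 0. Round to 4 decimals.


Step 1: Try lambda = 0 (constraint inactive).
x_unc = 20/(2*10) = 1.0
Check: 6*1.0 = 6.0 < 14 -- violated!
Step 2: Constraint must be active: 6*x = 14
x* = 14/6 = 7/3 = 2.3333 (rounded; the exact value 7/3 is used below)
lambda = (2*10*(7/3) - 20)/6 = 4.4444
Step 3: Compute optimal value.
f(x*) = 10*(7/3)^2 - 20*(7/3) = 7.7778


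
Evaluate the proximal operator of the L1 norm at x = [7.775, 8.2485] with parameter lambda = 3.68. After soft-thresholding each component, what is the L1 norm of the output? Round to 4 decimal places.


Soft-thresholding with lambda = 3.68:
prox(7.775) = sign(7.775)*max(|7.775| - 3.68, 0) = 4.095
prox(8.2485) = sign(8.2485)*max(|8.2485| - 3.68, 0) = 4.5685
prox(x) = [4.095, 4.5685]
||prox(x)||_1 = 4.095 + 4.5685 = 8.6635


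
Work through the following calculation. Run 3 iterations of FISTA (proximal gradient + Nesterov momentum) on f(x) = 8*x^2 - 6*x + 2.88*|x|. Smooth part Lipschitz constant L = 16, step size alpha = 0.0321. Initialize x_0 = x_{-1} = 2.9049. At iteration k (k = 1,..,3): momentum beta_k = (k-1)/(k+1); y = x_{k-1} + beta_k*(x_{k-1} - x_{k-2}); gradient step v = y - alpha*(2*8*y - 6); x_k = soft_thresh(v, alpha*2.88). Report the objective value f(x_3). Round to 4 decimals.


FISTA on f(x) = 8*x^2 - 6*x + 2.88*|x|
L = 16, alpha = 0.0321
Iteration 1: beta = 0.0, y = 2.9049 + 0.0*(2.9049 - 2.9049) = 2.9049
  grad(y) = 40.4784, v = y - alpha*grad = 1.6055
  prox(v) = soft_thresh(1.6055, 0.0924) = 1.5131
Iteration 2: beta = 0.3333, y = 1.5131 + 0.3333*(1.5131 - 2.9049) = 1.0492
  grad(y) = 10.7866, v = y - alpha*grad = 0.7029
  prox(v) = soft_thresh(0.7029, 0.0924) = 0.6105
Iteration 3: beta = 0.5, y = 0.6105 + 0.5*(0.6105 - 1.5131) = 0.1591
  grad(y) = -3.4536, v = y - alpha*grad = 0.27
  prox(v) = soft_thresh(0.27, 0.0924) = 0.1776
f(x_3) = 8*0.1776^2 - 6*0.1776 + 2.88*|0.1776| = -0.3018


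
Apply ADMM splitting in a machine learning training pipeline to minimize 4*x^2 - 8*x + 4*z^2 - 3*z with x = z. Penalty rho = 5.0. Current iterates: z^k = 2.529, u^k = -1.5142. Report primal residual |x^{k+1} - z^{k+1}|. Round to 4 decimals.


ADMM iteration with rho = 5.0, z^k = 2.529, u^k = -1.5142
Step 1: x-update.
Minimize 4*x^2 - 8*x + (5.0/2)*(x - 2.529 - 1.5142)^2
FOC: (2*4 + 5.0)*x = 8 + 5.0*(2.529 + 1.5142)
x^{k+1} = 2.1705
Step 2: z-update.
Minimize 4*z^2 - 3*z + (5.0/2)*(2.1705 - z - 1.5142)^2
FOC: (2*4 + 5.0)*z = 3 + 5.0*(2.1705 - 1.5142)
z^{k+1} = 0.4832
Step 3: u-update.
u^{k+1} = -1.5142 + 2.1705 - 0.4832 = 0.1731
Step 4: Primal residual = |2.1705 - 0.4832| = 1.6873


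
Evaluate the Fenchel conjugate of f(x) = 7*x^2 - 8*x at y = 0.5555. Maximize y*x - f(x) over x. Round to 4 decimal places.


f*(y) = sup_x {y*x - a*x^2 - b*x} = sup_x {(y-b)*x - a*x^2}
FOC: (y - b) - 2a*x = 0 => x* = (y - b)/(2a)
x* = (0.5555 + 8)/(2*7) = 0.6111
f*(0.5555) = (y-b)^2/(4a) = (0.5555 + 8)^2/(4*7)
= 73.1966/28 = 2.6142


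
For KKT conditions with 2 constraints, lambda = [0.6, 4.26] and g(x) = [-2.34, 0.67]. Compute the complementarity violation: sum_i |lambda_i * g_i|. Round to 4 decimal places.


KKT complementary slackness check:
lambda_1 * g_1 = 0.6 * -2.34 = -1.404
lambda_2 * g_2 = 4.26 * 0.67 = 2.8542
Total violation = 1.404 + 2.8542 = 4.2582


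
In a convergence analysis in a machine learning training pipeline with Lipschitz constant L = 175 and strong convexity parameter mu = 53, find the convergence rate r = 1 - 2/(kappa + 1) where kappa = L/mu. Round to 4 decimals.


Step 1: Compute the condition number.
kappa = L/mu = 175/53 = 3.3019
Step 2: Compute the convergence rate.
r = 1 - 2/(kappa + 1) = 1 - 2*mu/(L + mu) = (L - mu)/(L + mu) = 122/228 = 0.5351


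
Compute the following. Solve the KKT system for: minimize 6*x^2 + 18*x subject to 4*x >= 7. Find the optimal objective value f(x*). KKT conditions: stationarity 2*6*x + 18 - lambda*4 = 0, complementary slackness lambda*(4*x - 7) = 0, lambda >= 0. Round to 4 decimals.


Step 1: Try lambda = 0 (constraint inactive).
x_unc = -18/(2*6) = -1.5
Check: 4*-1.5 = -6.0 < 7 -- violated!
Step 2: Constraint must be active: 4*x = 7
x* = 7/4 = 1.75
lambda = (2*6*1.75 + 18)/4 = 9.75
Step 3: Compute optimal value.
f(x*) = 6*1.75^2 + 18*1.75 = 49.875


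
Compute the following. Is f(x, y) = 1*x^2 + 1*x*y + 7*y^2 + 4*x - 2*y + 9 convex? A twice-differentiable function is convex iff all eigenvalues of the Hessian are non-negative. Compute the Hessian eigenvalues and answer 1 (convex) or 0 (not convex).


The Hessian of f(x,y) = 1*x^2 + 1*x*y + 7*y^2 + 4*x - 2*y + 9 is:
H = [[2, 1], [1, 14]]
Trace = 2 + 14 = 16
Determinant = 2*14 - (1)^2 = 27
Discriminant = (16)^2 - 4*27 = 148.0
Eigenvalues: lambda_1 = 1.9172, lambda_2 = 14.0828
The function is convex.

1


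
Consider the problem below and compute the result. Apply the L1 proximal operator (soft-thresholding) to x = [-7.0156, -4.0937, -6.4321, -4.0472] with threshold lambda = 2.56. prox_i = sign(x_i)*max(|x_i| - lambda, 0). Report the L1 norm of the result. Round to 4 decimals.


Soft-thresholding with lambda = 2.56:
prox(-7.0156) = sign(-7.0156)*max(|-7.0156| - 2.56, 0) = -4.4556
prox(-4.0937) = sign(-4.0937)*max(|-4.0937| - 2.56, 0) = -1.5337
prox(-6.4321) = sign(-6.4321)*max(|-6.4321| - 2.56, 0) = -3.8721
prox(-4.0472) = sign(-4.0472)*max(|-4.0472| - 2.56, 0) = -1.4872
prox(x) = [-4.4556, -1.5337, -3.8721, -1.4872]
||prox(x)||_1 = 4.4556 + 1.5337 + 3.8721 + 1.4872 = 11.3486


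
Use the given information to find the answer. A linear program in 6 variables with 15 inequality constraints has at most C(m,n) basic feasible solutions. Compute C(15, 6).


Each vertex corresponds to some choice of n active constraints out of m, so the number of vertices is at most C(m, n) = m! / (n!(m-n)!).
m = 15, n = 6
Numerator: 15 * 14 * 13 * 12 * 11 * 10
Denominator: 6! = 720
C(15, 6) = 5005


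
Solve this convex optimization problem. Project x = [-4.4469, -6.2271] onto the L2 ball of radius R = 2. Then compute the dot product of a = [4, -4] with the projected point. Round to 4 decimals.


Step 1: Compute ||x|| (intermediates to 6 decimals).
||x|| = sqrt((-4.4469)^2 + (-6.2271)^2) = 7.651908
Step 2: Project.
Since ||x|| > R, scale = R/||x|| = 2/7.651908 = 0.261373, proj(x) = scale * x
proj(x) = [-1.1623, -1.627596]
Step 3: Dot product.
a^T * proj(x) = 4*(-1.1623) - 4*(-1.627596) = 1.8612


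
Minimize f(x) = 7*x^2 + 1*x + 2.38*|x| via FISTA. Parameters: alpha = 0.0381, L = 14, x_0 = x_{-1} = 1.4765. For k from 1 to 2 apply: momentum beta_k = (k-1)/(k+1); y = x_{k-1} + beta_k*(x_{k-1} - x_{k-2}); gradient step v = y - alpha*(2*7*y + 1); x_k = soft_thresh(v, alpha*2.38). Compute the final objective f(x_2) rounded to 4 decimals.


FISTA on f(x) = 7*x^2 + 1*x + 2.38*|x|
L = 14, alpha = 0.0381
Iteration 1: beta = 0.0, y = 1.4765 + 0.0*(1.4765 - 1.4765) = 1.4765
  grad(y) = 21.671, v = y - alpha*grad = 0.6508
  prox(v) = soft_thresh(0.6508, 0.0907) = 0.5602
Iteration 2: beta = 0.3333, y = 0.5602 + 0.3333*(0.5602 - 1.4765) = 0.2547
  grad(y) = 4.5659, v = y - alpha*grad = 0.0807
  prox(v) = soft_thresh(0.0807, 0.0907) = 0.0
f(x_2) = 7*0.0^2 + 1*0.0 + 2.38*|0.0| = 0.0


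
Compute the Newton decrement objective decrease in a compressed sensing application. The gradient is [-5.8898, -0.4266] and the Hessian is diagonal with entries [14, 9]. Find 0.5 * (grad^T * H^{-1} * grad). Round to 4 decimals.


Step 1: H is diagonal, so H^(-1) * g = [-0.4207, -0.0474].
Step 2: g^T H^(-1) g = sum_i g_i^2 / H_ii
  = (-5.8898)^2/14 + (-0.4266)^2/9
  = 2.4778 + 0.0202 = 2.4981
Step 3: Objective decrease = 0.5 * g^T H^(-1) g = 1.249


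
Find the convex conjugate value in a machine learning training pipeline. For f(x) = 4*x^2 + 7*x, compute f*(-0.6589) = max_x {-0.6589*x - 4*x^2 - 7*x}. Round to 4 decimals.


f*(y) = sup_x {y*x - a*x^2 - b*x} = sup_x {(y-b)*x - a*x^2}
FOC: (y - b) - 2a*x = 0 => x* = (y - b)/(2a)
x* = (-0.6589 - 7)/(2*4) = -0.9574
f*(-0.6589) = (y-b)^2/(4a) = (-0.6589 - 7)^2/(4*4)
= 58.6587/16 = 3.6662


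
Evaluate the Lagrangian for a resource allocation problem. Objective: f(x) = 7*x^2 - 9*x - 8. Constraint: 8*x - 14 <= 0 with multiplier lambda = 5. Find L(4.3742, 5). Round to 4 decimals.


Step 1: Evaluate f(x).
f(4.3742) = 7*4.3742^2 - 9*4.3742 - 8 = 86.5676
Step 2: Evaluate g(x).
g(4.3742) = 8*4.3742 - 14 = 20.9936
Step 3: Compute Lagrangian.
L = 86.5676 + 5*20.9936 = 191.5356


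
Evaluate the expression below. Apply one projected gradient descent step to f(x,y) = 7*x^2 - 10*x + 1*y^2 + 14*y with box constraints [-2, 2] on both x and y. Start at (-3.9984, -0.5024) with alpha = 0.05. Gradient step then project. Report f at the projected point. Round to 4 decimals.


Step 1: Compute gradient at (-3.9984, -0.5024).
grad_x = 2*7*-3.9984 - 10 = -65.9776
grad_y = 2*1*-0.5024 + 14 = 12.9952
Step 2: Gradient step.
x_raw = -3.9984 - 0.05*-65.9776 = -0.6995
y_raw = -0.5024 - 0.05*12.9952 = -1.1522
Step 3: Project onto [-2, 2].
x_proj = clip(-0.6995) = -0.6995
y_proj = clip(-1.1522) = -1.1522
Step 4: Evaluate f.
f(-0.6995, -1.1522) = -4.3823


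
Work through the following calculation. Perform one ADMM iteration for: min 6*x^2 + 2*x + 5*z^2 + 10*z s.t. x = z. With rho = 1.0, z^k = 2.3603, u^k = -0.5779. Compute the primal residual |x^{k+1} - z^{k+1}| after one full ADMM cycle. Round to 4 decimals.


ADMM iteration with rho = 1.0, z^k = 2.3603, u^k = -0.5779
Step 1: x-update.
Minimize 6*x^2 + 2*x + (1.0/2)*(x - 2.3603 - 0.5779)^2
FOC: (2*6 + 1.0)*x = -2 + 1.0*(2.3603 + 0.5779)
x^{k+1} = 0.0722
Step 2: z-update.
Minimize 5*z^2 + 10*z + (1.0/2)*(0.0722 - z - 0.5779)^2
FOC: (2*5 + 1.0)*z = -10 + 1.0*(0.0722 - 0.5779)
z^{k+1} = -0.9551
Step 3: u-update.
u^{k+1} = -0.5779 + 0.0722 + 0.9551 = 0.4493
Step 4: Primal residual = |0.0722 + 0.9551| = 1.0272


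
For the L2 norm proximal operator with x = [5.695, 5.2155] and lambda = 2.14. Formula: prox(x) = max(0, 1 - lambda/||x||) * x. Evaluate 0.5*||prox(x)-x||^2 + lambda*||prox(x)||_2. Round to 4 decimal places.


Step 1: Compute ||x||.
||x|| = 7.7223
Step 2: Compute scaling factor.
scale = max(0, 1 - 2.14/7.7223) = 0.7229
Step 3: prox(x) = [4.1168, 3.7702]
||prox(x)|| = 5.5823
Step 4: Proximal objective.
0.5*||prox-x||^2 = 2.2898
lambda*||prox|| = 11.9461
Total = 14.236


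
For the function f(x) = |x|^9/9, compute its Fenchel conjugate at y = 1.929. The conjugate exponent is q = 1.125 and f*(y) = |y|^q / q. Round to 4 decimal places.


The conjugate exponent q satisfies 1/p + 1/q = 1.
p = 9, so q = 9/(9 - 1) = 1.125
|y|^q = 1.929^1.125 = 2.0941
f*(1.929) = 2.0941 / 1.125 = 1.8614


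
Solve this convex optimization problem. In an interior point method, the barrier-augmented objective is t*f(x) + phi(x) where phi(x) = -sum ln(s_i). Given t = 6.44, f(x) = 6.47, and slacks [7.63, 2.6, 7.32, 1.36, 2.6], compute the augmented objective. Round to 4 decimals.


Step 1: Compute log-barrier.
ln values: [2.0321, 0.9555, 1.9906, 0.3075, 0.9555]
phi = -(2.0321 + 0.9555 + 1.9906 + 0.3075 + 0.9555) = -6.2412
Step 2: Compute augmented objective.
t*f(x) = 6.44*6.47 = 41.6668
Total = 41.6668 - 6.2412 = 35.4256


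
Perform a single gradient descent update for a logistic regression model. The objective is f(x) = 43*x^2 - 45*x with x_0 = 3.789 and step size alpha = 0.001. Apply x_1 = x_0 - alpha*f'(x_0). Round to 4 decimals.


We compute the gradient at x_0 and apply the update.
f'(x) = 86*x - 45
f'(3.789) = 86*3.789 - 45 = 280.854
x_1 = 3.789 - 0.001*280.854 = 3.5081


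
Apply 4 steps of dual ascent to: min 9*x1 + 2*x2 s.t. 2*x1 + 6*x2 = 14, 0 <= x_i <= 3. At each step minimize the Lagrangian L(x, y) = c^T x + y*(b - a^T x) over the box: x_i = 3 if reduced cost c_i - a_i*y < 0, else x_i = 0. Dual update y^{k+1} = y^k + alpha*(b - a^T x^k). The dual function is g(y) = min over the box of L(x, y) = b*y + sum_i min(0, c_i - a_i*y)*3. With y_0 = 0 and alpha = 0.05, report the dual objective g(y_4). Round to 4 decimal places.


Dual ascent for LP: min 9*x1 + 2*x2, 2*x1 + 6*x2 = 14, 0 <= x_i <= 3
Step 1: y^k = 0.0, reduced costs: (9.0, 2.0)
  x^k = (0.0, 0.0), subgradient = b - a^T x = 14.0
  y^{k+1} = 0.0 + 0.05*14.0 = 0.7
Step 2: y^k = 0.7, reduced costs: (7.6, -2.2)
  x^k = (0.0, 3.0), subgradient = b - a^T x = -4.0
  y^{k+1} = 0.7 + 0.05*-4.0 = 0.5
Step 3: y^k = 0.5, reduced costs: (8.0, -1.0)
  x^k = (0.0, 3.0), subgradient = b - a^T x = -4.0
  y^{k+1} = 0.5 + 0.05*-4.0 = 0.3
Step 4: y^k = 0.3, reduced costs: (8.4, 0.2)
  x^k = (0.0, 0.0), subgradient = b - a^T x = 14.0
  y^{k+1} = 0.3 + 0.05*14.0 = 1.0
Dual objective at y_4 = 1.0: reduced costs (7.0, -4.0), box minimizer x = (0.0, 3.0)
g(y_4) = b*y + (c1 - a1*y)*x1 + (c2 - a2*y)*x2 = 14*1.0 + 7.0*0.0 + (-4.0)*3.0 = 14.0 + 0.0 - 12.0 = 2.0


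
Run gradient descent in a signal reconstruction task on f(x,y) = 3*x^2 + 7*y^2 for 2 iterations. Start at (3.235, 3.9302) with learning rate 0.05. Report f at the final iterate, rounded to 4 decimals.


Gradient descent on f(x,y) = 3*x^2 + 7*y^2.
Starting point: (3.235, 3.9302), alpha = 0.05
Step 1: grad_x = 2*3*3.235 = 19.41, grad_y = 2*7*3.9302 = 55.0228
  x_1 = 3.235 - 0.05*19.41 = 2.2645
  y_1 = 3.9302 - 0.05*55.0228 = 1.1791
Step 2: grad_x = 2*3*2.2645 = 13.587, grad_y = 2*7*1.1791 = 16.5068
  x_2 = 2.2645 - 0.05*13.587 = 1.5852
  y_2 = 1.1791 - 0.05*16.5068 = 0.3537
f(1.5852, 0.3537) = 3*1.5852^2 + 7*0.3537^2 = 8.4139


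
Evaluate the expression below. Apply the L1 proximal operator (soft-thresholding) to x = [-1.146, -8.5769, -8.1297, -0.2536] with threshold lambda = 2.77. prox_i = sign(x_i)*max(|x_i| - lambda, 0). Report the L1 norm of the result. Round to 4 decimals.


Soft-thresholding with lambda = 2.77:
prox(-1.146) = sign(-1.146)*max(|-1.146| - 2.77, 0) = 0.0
prox(-8.5769) = sign(-8.5769)*max(|-8.5769| - 2.77, 0) = -5.8069
prox(-8.1297) = sign(-8.1297)*max(|-8.1297| - 2.77, 0) = -5.3597
prox(-0.2536) = sign(-0.2536)*max(|-0.2536| - 2.77, 0) = 0.0
prox(x) = [0.0, -5.8069, -5.3597, 0.0]
||prox(x)||_1 = 0.0 + 5.8069 + 5.3597 + 0.0 = 11.1666


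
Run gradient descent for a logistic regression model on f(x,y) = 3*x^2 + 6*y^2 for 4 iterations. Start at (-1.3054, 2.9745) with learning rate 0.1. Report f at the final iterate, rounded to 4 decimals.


Gradient descent on f(x,y) = 3*x^2 + 6*y^2.
Starting point: (-1.3054, 2.9745), alpha = 0.1
Step 1: grad_x = 2*3*-1.3054 = -7.8324, grad_y = 2*6*2.9745 = 35.694
  x_1 = -1.3054 - 0.1*-7.8324 = -0.5222
  y_1 = 2.9745 - 0.1*35.694 = -0.5949
Step 2: grad_x = 2*3*-0.5222 = -3.133, grad_y = 2*6*-0.5949 = -7.1388
  x_2 = -0.5222 - 0.1*-3.133 = -0.2089
  y_2 = -0.5949 - 0.1*-7.1388 = 0.119
Step 3: grad_x = 2*3*-0.2089 = -1.2532, grad_y = 2*6*0.119 = 1.4278
  x_3 = -0.2089 - 0.1*-1.2532 = -0.0835
  y_3 = 0.119 - 0.1*1.4278 = -0.0238
Step 4: grad_x = 2*3*-0.0835 = -0.5013, grad_y = 2*6*-0.0238 = -0.2856
  x_4 = -0.0835 - 0.1*-0.5013 = -0.0334
  y_4 = -0.0238 - 0.1*-0.2856 = 0.0048
f(-0.0334, 0.0048) = 3*(-0.0334)^2 + 6*0.0048^2 = 0.0035


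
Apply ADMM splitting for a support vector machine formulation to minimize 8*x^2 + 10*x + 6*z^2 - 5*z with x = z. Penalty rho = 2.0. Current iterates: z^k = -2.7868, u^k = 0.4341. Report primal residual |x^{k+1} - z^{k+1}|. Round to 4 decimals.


ADMM iteration with rho = 2.0, z^k = -2.7868, u^k = 0.4341
Step 1: x-update.
Minimize 8*x^2 + 10*x + (2.0/2)*(x + 2.7868 + 0.4341)^2
FOC: (2*8 + 2.0)*x = -10 + 2.0*(-2.7868 - 0.4341)
x^{k+1} = -0.9134
Step 2: z-update.
Minimize 6*z^2 - 5*z + (2.0/2)*(-0.9134 - z + 0.4341)^2
FOC: (2*6 + 2.0)*z = 5 + 2.0*(-0.9134 + 0.4341)
z^{k+1} = 0.2887
Step 3: u-update.
u^{k+1} = 0.4341 - 0.9134 - 0.2887 = -0.768
Step 4: Primal residual = |-0.9134 - 0.2887| = 1.2021


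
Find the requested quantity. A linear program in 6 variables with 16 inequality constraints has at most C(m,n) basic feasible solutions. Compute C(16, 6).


Each vertex corresponds to some choice of n active constraints out of m, so the number of vertices is at most C(m, n) = m! / (n!(m-n)!).
m = 16, n = 6
Numerator: 16 * 15 * 14 * 13 * 12 * 11
Denominator: 6! = 720
C(16, 6) = 8008


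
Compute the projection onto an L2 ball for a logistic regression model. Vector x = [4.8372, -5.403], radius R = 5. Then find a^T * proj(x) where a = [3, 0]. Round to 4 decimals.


Step 1: Compute ||x|| (intermediates to 6 decimals).
||x|| = sqrt(4.8372^2 + (-5.403)^2) = 7.251959
Step 2: Project.
Since ||x|| > R, scale = R/||x|| = 5/7.251959 = 0.689469, proj(x) = scale * x
proj(x) = [3.335099, -3.725201]
Step 3: Dot product.
a^T * proj(x) = 3*3.335099 + 0*(-3.725201) = 10.0053


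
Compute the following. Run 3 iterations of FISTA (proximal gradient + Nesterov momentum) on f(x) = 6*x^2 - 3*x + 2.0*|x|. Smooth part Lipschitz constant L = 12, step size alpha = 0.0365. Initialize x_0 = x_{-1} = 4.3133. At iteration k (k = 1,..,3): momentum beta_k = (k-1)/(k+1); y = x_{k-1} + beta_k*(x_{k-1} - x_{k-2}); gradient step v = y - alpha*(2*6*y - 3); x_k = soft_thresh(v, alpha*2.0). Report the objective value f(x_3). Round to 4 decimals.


FISTA on f(x) = 6*x^2 - 3*x + 2.0*|x|
L = 12, alpha = 0.0365
Iteration 1: beta = 0.0, y = 4.3133 + 0.0*(4.3133 - 4.3133) = 4.3133
  grad(y) = 48.7596, v = y - alpha*grad = 2.5336
  prox(v) = soft_thresh(2.5336, 0.073) = 2.4606
Iteration 2: beta = 0.3333, y = 2.4606 + 0.3333*(2.4606 - 4.3133) = 1.843
  grad(y) = 19.116, v = y - alpha*grad = 1.1453
  prox(v) = soft_thresh(1.1453, 0.073) = 1.0723
Iteration 3: beta = 0.5, y = 1.0723 + 0.5*(1.0723 - 2.4606) = 0.3781
  grad(y) = 1.5373, v = y - alpha*grad = 0.322
  prox(v) = soft_thresh(0.322, 0.073) = 0.249
f(x_3) = 6*0.249^2 - 3*0.249 + 2.0*|0.249| = 0.123


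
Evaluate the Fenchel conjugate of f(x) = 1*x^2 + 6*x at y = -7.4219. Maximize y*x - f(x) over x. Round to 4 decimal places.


f*(y) = sup_x {y*x - a*x^2 - b*x} = sup_x {(y-b)*x - a*x^2}
FOC: (y - b) - 2a*x = 0 => x* = (y - b)/(2a)
x* = (-7.4219 - 6)/(2*1) = -6.711
f*(-7.4219) = (y-b)^2/(4a) = (-7.4219 - 6)^2/(4*1)
= 180.1474/4 = 45.0368


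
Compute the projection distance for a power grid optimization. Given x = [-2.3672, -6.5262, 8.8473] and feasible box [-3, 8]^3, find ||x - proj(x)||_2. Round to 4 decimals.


Project each component onto [-3, 8].
clip(-2.3672) = -2.3672, clip(-6.5262) = -3.0, clip(8.8473) = 8.0
Projection = [-2.3672, -3.0, 8.0]
Squared diffs: [0.0, 12.4341, 0.7179]
Distance = sqrt(13.152) = 3.6266


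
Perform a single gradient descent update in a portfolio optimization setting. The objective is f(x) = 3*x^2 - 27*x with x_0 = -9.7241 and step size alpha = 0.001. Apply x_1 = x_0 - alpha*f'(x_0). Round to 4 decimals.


We compute the gradient at x_0 and apply the update.
f'(x) = 6*x - 27
f'(-9.7241) = 6*-9.7241 - 27 = -85.3446
x_1 = -9.7241 - 0.001*-85.3446 = -9.6388


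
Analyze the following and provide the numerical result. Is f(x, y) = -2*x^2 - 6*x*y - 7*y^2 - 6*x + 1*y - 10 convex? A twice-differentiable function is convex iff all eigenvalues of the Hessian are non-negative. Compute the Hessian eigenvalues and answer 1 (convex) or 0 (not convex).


The Hessian of f(x,y) = -2*x^2 - 6*x*y - 7*y^2 - 6*x + 1*y - 10 is:
H = [[-4, -6], [-6, -14]]
Trace = -4 - 14 = -18
Determinant = -4*-14 - (-6)^2 = 20
Discriminant = (-18)^2 - 4*20 = 244.0
Eigenvalues: lambda_1 = -16.8102, lambda_2 = -1.1898
The function is not convex.

0


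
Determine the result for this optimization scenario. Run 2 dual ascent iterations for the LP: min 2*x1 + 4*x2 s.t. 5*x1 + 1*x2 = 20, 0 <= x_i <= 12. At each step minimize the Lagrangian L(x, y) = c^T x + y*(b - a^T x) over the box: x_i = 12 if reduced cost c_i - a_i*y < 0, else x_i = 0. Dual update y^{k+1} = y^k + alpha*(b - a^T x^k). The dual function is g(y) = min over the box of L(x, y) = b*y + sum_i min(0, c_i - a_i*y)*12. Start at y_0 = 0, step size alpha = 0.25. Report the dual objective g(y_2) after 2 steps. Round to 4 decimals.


Dual ascent for LP: min 2*x1 + 4*x2, 5*x1 + 1*x2 = 20, 0 <= x_i <= 12
Step 1: y^k = 0.0, reduced costs: (2.0, 4.0)
  x^k = (0.0, 0.0), subgradient = b - a^T x = 20.0
  y^{k+1} = 0.0 + 0.25*20.0 = 5.0
Step 2: y^k = 5.0, reduced costs: (-23.0, -1.0)
  x^k = (12.0, 12.0), subgradient = b - a^T x = -52.0
  y^{k+1} = 5.0 + 0.25*-52.0 = -8.0
Dual objective at y_2 = -8.0: reduced costs (42.0, 12.0), box minimizer x = (0.0, 0.0)
g(y_2) = b*y + (c1 - a1*y)*x1 + (c2 - a2*y)*x2 = 20*(-8.0) + 42.0*0.0 + 12.0*0.0 = -160.0 + 0.0 + 0.0 = -160.0


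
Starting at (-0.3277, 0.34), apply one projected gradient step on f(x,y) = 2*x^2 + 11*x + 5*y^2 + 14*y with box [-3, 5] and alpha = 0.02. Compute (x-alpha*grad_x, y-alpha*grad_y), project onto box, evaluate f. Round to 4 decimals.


Step 1: Compute gradient at (-0.3277, 0.34).
grad_x = 2*2*-0.3277 + 11 = 9.6892
grad_y = 2*5*0.34 + 14 = 17.4
Step 2: Gradient step.
x_raw = -0.3277 - 0.02*9.6892 = -0.5215
y_raw = 0.34 - 0.02*17.4 = -0.008
Step 3: Project onto [-3, 5].
x_proj = clip(-0.5215) = -0.5215
y_proj = clip(-0.008) = -0.008
Step 4: Evaluate f.
f(-0.5215, -0.008) = -5.3041


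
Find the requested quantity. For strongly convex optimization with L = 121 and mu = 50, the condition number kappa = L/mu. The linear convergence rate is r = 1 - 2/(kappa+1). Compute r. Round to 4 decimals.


Step 1: Compute the condition number.
kappa = L/mu = 121/50 = 2.42
Step 2: Compute the convergence rate.
r = 1 - 2/(kappa + 1) = 1 - 2*mu/(L + mu) = (L - mu)/(L + mu) = 71/171 = 0.4152


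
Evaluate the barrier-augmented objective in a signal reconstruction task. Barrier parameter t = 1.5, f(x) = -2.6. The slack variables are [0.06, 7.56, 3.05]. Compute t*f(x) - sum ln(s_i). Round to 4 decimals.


Step 1: Compute log-barrier.
ln values: [-2.8134, 2.0229, 1.1151]
phi = -(-2.8134 + 2.0229 + 1.1151) = -0.3246
Step 2: Compute augmented objective.
t*f(x) = 1.5*-2.6 = -3.9
Total = -3.9 - 0.3246 = -4.2246


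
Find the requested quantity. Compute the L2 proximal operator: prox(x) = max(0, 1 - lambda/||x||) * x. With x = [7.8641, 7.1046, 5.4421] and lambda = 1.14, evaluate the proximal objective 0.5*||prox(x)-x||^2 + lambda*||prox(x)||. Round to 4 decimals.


Step 1: Compute ||x||.
||x|| = 11.9137
Step 2: Compute scaling factor.
scale = max(0, 1 - 1.14/11.9137) = 0.9043
Step 3: prox(x) = [7.1116, 6.4248, 4.9214]
||prox(x)|| = 10.7737
Step 4: Proximal objective.
0.5*||prox-x||^2 = 0.6498
lambda*||prox|| = 12.282
Total = 12.9318


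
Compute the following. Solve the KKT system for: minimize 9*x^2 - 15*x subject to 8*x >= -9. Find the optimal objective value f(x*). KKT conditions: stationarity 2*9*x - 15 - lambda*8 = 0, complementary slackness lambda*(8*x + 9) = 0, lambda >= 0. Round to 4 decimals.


Step 1: Try lambda = 0 (constraint inactive).
Stationarity: 2*9*x - 15 = 0
x* = 15/(2*9) = 5/6 = 0.8333 (rounded; the exact value 5/6 is used below)
Check constraint: 8*0.8333 = 6.6664 >= -9 -- satisfied.
Step 2: Compute optimal value.
f(x*) = 9*(5/6)^2 - 15*(5/6) = -6.25


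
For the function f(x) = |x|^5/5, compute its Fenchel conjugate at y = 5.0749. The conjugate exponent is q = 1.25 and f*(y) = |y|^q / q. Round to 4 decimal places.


The conjugate exponent q satisfies 1/p + 1/q = 1.
p = 5, so q = 5/(5 - 1) = 1.25
|y|^q = 5.0749^1.25 = 7.617
f*(5.0749) = 7.617 / 1.25 = 6.0936


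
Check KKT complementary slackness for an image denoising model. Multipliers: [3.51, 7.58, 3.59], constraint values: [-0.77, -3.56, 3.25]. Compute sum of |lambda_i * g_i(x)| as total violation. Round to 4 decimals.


KKT complementary slackness check:
lambda_1 * g_1 = 3.51 * -0.77 = -2.7027
lambda_2 * g_2 = 7.58 * -3.56 = -26.9848
lambda_3 * g_3 = 3.59 * 3.25 = 11.6675
Total violation = 2.7027 + 26.9848 + 11.6675 = 41.355


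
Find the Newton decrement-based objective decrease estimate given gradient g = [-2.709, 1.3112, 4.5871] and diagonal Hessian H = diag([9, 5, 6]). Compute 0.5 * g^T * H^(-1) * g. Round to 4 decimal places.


Step 1: H is diagonal, so H^(-1) * g = [-0.301, 0.2622, 0.7645].
Step 2: g^T H^(-1) g = sum_i g_i^2 / H_ii
  = (-2.709)^2/9 + (1.3112)^2/5 + (4.5871)^2/6
  = 0.8154 + 0.3438 + 3.5069 = 4.6662
Step 3: Objective decrease = 0.5 * g^T H^(-1) g = 2.3331


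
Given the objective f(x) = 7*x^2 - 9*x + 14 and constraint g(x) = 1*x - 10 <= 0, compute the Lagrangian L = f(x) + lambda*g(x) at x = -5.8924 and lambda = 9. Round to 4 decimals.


Step 1: Evaluate f(x).
f(-5.8924) = 7*(-5.8924)^2 - 9*(-5.8924) + 14 = 310.0742
Step 2: Evaluate g(x).
g(-5.8924) = 1*-5.8924 - 10 = -15.8924
Step 3: Compute Lagrangian.
L = 310.0742 + 9*-15.8924 = 167.0426


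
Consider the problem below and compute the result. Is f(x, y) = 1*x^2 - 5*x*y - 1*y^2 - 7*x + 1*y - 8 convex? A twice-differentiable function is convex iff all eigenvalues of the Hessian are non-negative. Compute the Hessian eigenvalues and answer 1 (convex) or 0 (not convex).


The Hessian of f(x,y) = 1*x^2 - 5*x*y - 1*y^2 - 7*x + 1*y - 8 is:
H = [[2, -5], [-5, -2]]
Trace = 2 - 2 = 0
Determinant = 2*-2 - (-5)^2 = -29
Discriminant = (0)^2 - 4*-29 = 116.0
Eigenvalues: lambda_1 = -5.3852, lambda_2 = 5.3852
The function is not convex.

0


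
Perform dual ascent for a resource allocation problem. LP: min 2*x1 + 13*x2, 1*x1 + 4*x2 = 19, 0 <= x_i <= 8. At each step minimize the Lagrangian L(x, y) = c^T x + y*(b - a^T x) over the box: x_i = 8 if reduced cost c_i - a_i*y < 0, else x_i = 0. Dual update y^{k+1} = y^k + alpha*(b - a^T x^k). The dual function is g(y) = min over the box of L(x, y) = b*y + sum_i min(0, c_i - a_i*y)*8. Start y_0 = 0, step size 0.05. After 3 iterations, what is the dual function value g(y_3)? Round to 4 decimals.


Dual ascent for LP: min 2*x1 + 13*x2, 1*x1 + 4*x2 = 19, 0 <= x_i <= 8
Step 1: y^k = 0.0, reduced costs: (2.0, 13.0)
  x^k = (0.0, 0.0), subgradient = b - a^T x = 19.0
  y^{k+1} = 0.0 + 0.05*19.0 = 0.95
Step 2: y^k = 0.95, reduced costs: (1.05, 9.2)
  x^k = (0.0, 0.0), subgradient = b - a^T x = 19.0
  y^{k+1} = 0.95 + 0.05*19.0 = 1.9
Step 3: y^k = 1.9, reduced costs: (0.1, 5.4)
  x^k = (0.0, 0.0), subgradient = b - a^T x = 19.0
  y^{k+1} = 1.9 + 0.05*19.0 = 2.85
Dual objective at y_3 = 2.85: reduced costs (-0.85, 1.6), box minimizer x = (8.0, 0.0)
g(y_3) = b*y + (c1 - a1*y)*x1 + (c2 - a2*y)*x2 = 19*2.85 + (-0.85)*8.0 + 1.6*0.0 = 54.15 - 6.8 + 0.0 = 47.35


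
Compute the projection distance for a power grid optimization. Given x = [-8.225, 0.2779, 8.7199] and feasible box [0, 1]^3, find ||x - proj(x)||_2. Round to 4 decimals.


Project each component onto [0, 1].
clip(-8.225) = 0.0, clip(0.2779) = 0.2779, clip(8.7199) = 1.0
Projection = [0.0, 0.2779, 1.0]
Squared diffs: [67.6506, 0.0, 59.5969]
Distance = sqrt(127.2475) = 11.2804


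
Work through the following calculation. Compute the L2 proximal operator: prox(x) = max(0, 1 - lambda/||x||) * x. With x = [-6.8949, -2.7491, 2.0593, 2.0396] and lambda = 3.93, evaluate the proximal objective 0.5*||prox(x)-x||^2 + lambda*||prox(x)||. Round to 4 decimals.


Step 1: Compute ||x||.
||x|| = 7.9686
Step 2: Compute scaling factor.
scale = max(0, 1 - 3.93/7.9686) = 0.5068
Step 3: prox(x) = [-3.4944, -1.3933, 1.0437, 1.0337]
||prox(x)|| = 4.0386
Step 4: Proximal objective.
0.5*||prox-x||^2 = 7.7225
lambda*||prox|| = 15.8717
Total = 23.594


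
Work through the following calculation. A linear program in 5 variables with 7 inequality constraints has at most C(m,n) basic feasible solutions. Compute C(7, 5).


Each vertex corresponds to some choice of n active constraints out of m, so the number of vertices is at most C(m, n) = m! / (n!(m-n)!).
m = 7, n = 5
Numerator: 7 * 6 * 5 * 4 * 3
Denominator: 5! = 120
C(7, 5) = 21


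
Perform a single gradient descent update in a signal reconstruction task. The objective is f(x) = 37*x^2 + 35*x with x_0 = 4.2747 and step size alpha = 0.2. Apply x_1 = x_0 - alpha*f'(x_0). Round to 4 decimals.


We compute the gradient at x_0 and apply the update.
f'(x) = 74*x + 35
f'(4.2747) = 74*4.2747 + 35 = 351.3278
x_1 = 4.2747 - 0.2*351.3278 = -65.9909


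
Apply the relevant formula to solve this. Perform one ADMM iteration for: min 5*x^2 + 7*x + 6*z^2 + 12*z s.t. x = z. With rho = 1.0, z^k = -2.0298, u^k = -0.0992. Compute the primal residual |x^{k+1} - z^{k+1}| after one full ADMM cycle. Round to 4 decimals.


ADMM iteration with rho = 1.0, z^k = -2.0298, u^k = -0.0992
Step 1: x-update.
Minimize 5*x^2 + 7*x + (1.0/2)*(x + 2.0298 - 0.0992)^2
FOC: (2*5 + 1.0)*x = -7 + 1.0*(-2.0298 + 0.0992)
x^{k+1} = -0.8119
Step 2: z-update.
Minimize 6*z^2 + 12*z + (1.0/2)*(-0.8119 - z - 0.0992)^2
FOC: (2*6 + 1.0)*z = -12 + 1.0*(-0.8119 - 0.0992)
z^{k+1} = -0.9932
Step 3: u-update.
u^{k+1} = -0.0992 - 0.8119 + 0.9932 = 0.0821
Step 4: Primal residual = |-0.8119 + 0.9932| = 0.1813


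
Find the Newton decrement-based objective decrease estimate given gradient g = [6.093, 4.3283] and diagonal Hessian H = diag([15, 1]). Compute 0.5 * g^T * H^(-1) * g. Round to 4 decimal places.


Step 1: H is diagonal, so H^(-1) * g = [0.4062, 4.3283].
Step 2: g^T H^(-1) g = sum_i g_i^2 / H_ii
  = (6.093)^2/15 + (4.3283)^2/1
  = 2.475 + 18.7342 = 21.2092
Step 3: Objective decrease = 0.5 * g^T H^(-1) g = 10.6046


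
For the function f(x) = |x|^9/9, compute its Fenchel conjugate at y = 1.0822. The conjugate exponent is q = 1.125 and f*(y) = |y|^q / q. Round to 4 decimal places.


The conjugate exponent q satisfies 1/p + 1/q = 1.
p = 9, so q = 9/(9 - 1) = 1.125
|y|^q = 1.0822^1.125 = 1.0929
f*(1.0822) = 1.0929 / 1.125 = 0.9715


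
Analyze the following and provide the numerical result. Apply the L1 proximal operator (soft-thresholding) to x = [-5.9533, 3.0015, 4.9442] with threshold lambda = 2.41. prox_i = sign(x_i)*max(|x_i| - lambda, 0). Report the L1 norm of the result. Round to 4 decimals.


Soft-thresholding with lambda = 2.41:
prox(-5.9533) = sign(-5.9533)*max(|-5.9533| - 2.41, 0) = -3.5433
prox(3.0015) = sign(3.0015)*max(|3.0015| - 2.41, 0) = 0.5915
prox(4.9442) = sign(4.9442)*max(|4.9442| - 2.41, 0) = 2.5342
prox(x) = [-3.5433, 0.5915, 2.5342]
||prox(x)||_1 = 3.5433 + 0.5915 + 2.5342 = 6.669


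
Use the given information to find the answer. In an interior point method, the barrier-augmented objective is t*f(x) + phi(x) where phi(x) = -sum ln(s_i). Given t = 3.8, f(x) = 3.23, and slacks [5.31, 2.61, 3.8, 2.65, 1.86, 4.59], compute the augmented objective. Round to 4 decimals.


Step 1: Compute log-barrier.
ln values: [1.6696, 0.9594, 1.335, 0.9746, 0.6206, 1.5239]
phi = -(1.6696 + 0.9594 + 1.335 + 0.9746 + 0.6206 + 1.5239) = -7.083
Step 2: Compute augmented objective.
t*f(x) = 3.8*3.23 = 12.274
Total = 12.274 - 7.083 = 5.191


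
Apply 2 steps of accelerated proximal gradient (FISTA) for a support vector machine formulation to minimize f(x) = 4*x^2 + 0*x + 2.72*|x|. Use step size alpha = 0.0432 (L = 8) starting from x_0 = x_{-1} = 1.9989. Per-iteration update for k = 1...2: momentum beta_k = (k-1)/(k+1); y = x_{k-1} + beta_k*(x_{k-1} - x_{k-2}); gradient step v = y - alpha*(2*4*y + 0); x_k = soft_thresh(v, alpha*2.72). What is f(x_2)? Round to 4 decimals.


FISTA on f(x) = 4*x^2 + 0*x + 2.72*|x|
L = 8, alpha = 0.0432
Iteration 1: beta = 0.0, y = 1.9989 + 0.0*(1.9989 - 1.9989) = 1.9989
  grad(y) = 15.9912, v = y - alpha*grad = 1.3081
  prox(v) = soft_thresh(1.3081, 0.1175) = 1.1906
Iteration 2: beta = 0.3333, y = 1.1906 + 0.3333*(1.1906 - 1.9989) = 0.9211
  grad(y) = 7.3691, v = y - alpha*grad = 0.6028
  prox(v) = soft_thresh(0.6028, 0.1175) = 0.4853
f(x_2) = 4*0.4853^2 + 0*0.4853 + 2.72*|0.4853| = 2.262


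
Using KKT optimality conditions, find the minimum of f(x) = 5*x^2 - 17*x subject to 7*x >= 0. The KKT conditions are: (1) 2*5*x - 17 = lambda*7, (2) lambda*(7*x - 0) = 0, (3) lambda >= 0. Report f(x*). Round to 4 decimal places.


Step 1: Try lambda = 0 (constraint inactive).
Stationarity: 2*5*x - 17 = 0
x* = 17/(2*5) = 1.7
Check constraint: 7*1.7 = 11.9 >= 0 -- satisfied.
Step 2: Compute optimal value.
f(x*) = 5*1.7^2 - 17*1.7 = -14.45


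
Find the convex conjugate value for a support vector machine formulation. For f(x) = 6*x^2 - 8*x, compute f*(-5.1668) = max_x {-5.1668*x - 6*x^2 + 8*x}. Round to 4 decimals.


f*(y) = sup_x {y*x - a*x^2 - b*x} = sup_x {(y-b)*x - a*x^2}
FOC: (y - b) - 2a*x = 0 => x* = (y - b)/(2a)
x* = (-5.1668 + 8)/(2*6) = 0.2361
f*(-5.1668) = (y-b)^2/(4a) = (-5.1668 + 8)^2/(4*6)
= 8.027/24 = 0.3345
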